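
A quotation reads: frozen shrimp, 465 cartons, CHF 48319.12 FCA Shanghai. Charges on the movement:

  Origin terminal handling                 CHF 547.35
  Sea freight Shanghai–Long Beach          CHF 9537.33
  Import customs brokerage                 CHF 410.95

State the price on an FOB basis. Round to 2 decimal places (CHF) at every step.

Not relevant to the conversion: freight, brokerage — on the buyer under both terms; not part of either seller's price.
From FCA to FOB, the seller additionally bears: origin terminal.
FOB price = 48319.12 + 547.35 = 48866.47

FOB price: CHF 48866.47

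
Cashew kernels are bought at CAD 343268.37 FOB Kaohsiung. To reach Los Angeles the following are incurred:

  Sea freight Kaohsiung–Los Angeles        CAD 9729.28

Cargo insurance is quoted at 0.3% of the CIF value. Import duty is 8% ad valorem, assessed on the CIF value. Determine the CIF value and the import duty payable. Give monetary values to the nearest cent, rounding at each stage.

CIF value: CAD 354059.83; import duty: CAD 28324.79

Let C be the CIF value. C = FOB price + freight + 0.3% × C
C − 0.3% × C = 343268.37 + 9729.28
0.997 × C = 352997.65
C = 352997.65 / 0.997 = 354059.83
Insurance premium = 0.3% × 354059.83 = 1062.18
Import duty = 354059.83 × 8% = 28324.79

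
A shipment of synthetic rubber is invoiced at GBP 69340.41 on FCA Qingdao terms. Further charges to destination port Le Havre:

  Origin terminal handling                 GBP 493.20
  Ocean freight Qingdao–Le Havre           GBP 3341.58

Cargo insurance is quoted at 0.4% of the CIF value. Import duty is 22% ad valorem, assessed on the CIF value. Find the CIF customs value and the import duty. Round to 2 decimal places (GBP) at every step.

CIF value: GBP 73469.07; import duty: GBP 16163.20

Let C be the CIF value. C = FCA price + pre-shipment costs + freight + 0.4% × C
C − 0.4% × C = 69340.41 + 493.20 + 3341.58
0.996 × C = 73175.19
C = 73175.19 / 0.996 = 73469.07
Insurance premium = 0.4% × 73469.07 = 293.88
Import duty = 73469.07 × 22% = 16163.20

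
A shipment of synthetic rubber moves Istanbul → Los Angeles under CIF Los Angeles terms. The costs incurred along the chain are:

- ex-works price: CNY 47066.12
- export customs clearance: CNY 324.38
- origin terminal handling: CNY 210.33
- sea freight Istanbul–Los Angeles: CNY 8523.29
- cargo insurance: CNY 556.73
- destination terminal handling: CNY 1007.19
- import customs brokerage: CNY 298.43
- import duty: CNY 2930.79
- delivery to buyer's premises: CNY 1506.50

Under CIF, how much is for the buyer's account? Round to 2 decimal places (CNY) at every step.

Buyer's account: CNY 5742.91

CIF: the seller pays costs through ocean freight and marine insurance to the destination port.
Seller's account: goods 47066.12 + export clearance 324.38 + origin terminal 210.33 + freight 8523.29 + insurance 556.73 = 56680.85
Buyer's account: destination terminal 1007.19 + brokerage 298.43 + duty 2930.79 + delivery 1506.50 = 5742.91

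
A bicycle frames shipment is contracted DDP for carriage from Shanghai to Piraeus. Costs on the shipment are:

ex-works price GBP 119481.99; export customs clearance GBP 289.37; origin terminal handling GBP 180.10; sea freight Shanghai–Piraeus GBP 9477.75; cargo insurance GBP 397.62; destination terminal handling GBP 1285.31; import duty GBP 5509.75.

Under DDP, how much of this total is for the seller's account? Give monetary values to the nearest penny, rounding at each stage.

Seller's account: GBP 136621.89

DDP: the seller bears all costs including import duty.
Seller's account: goods 119481.99 + export clearance 289.37 + origin terminal 180.10 + freight 9477.75 + insurance 397.62 + destination terminal 1285.31 + duty 5509.75 = 136621.89
Buyer's account: 0.00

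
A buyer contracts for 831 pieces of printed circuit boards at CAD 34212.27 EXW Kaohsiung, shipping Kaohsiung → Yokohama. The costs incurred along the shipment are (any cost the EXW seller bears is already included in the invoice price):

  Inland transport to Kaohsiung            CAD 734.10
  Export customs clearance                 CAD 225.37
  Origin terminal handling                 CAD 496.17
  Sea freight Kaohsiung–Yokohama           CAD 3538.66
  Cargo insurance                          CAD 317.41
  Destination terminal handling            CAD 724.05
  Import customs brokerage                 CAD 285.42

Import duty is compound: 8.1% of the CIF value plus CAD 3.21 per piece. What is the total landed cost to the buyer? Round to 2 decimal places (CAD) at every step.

EXW: the seller makes goods available at their premises; the buyer bears all onward costs.
CIF value = EXW price + inland to port + export clearance + origin terminal + freight + insurance = 34212.27 + 734.10 + 225.37 + 496.17 + 3538.66 + 317.41 = 39523.98
Ad valorem component: 39523.98 × 8.1% = 3201.44
Specific component: 831 × 3.21 = 2667.51
Import duty = 3201.44 + 2667.51 = 5868.95
Buyer bears: inland to port 734.10 + export clearance 225.37 + origin terminal 496.17 + freight 3538.66 + insurance 317.41 + destination terminal 724.05 + brokerage 285.42 + duty 5868.95 = 12190.13
Landed cost = invoice 34212.27 + 12190.13 = 46402.40

Total landed cost: CAD 46402.40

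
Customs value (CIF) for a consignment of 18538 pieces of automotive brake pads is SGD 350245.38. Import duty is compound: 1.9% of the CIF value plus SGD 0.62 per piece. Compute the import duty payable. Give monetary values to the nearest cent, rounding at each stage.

Ad valorem component: 350245.38 × 1.9% = 6654.66
Specific component: 18538 × 0.62 = 11493.56
Import duty = 6654.66 + 11493.56 = 18148.22

Import duty: SGD 18148.22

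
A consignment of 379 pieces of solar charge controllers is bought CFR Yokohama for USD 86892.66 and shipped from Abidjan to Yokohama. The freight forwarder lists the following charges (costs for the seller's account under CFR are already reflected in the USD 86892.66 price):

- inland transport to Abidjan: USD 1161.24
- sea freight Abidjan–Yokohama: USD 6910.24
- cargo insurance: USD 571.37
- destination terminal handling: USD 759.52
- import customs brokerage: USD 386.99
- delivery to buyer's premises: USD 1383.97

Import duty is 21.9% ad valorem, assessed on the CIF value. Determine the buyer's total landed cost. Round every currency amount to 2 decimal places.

Total landed cost: USD 109149.13

CFR: the seller pays costs through ocean freight to the destination port, but not insurance.
Already in the invoice (seller's account under CFR): inland to port, freight — exclude.
CIF value = CFR price + insurance = 86892.66 + 571.37 = 87464.03
Import duty = 87464.03 × 21.9% = 19154.62
Buyer bears: insurance 571.37 + destination terminal 759.52 + brokerage 386.99 + delivery 1383.97 + duty 19154.62 = 22256.47
Landed cost = invoice 86892.66 + 22256.47 = 109149.13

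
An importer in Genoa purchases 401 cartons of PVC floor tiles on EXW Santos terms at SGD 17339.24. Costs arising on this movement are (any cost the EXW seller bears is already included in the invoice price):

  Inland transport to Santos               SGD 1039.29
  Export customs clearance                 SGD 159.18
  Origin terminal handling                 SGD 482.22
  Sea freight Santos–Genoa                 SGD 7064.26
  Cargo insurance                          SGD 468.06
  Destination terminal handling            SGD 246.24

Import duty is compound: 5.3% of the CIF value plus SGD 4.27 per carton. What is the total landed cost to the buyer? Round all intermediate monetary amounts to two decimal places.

Total landed cost: SGD 29918.03

EXW: the seller makes goods available at their premises; the buyer bears all onward costs.
CIF value = EXW price + inland to port + export clearance + origin terminal + freight + insurance = 17339.24 + 1039.29 + 159.18 + 482.22 + 7064.26 + 468.06 = 26552.25
Ad valorem component: 26552.25 × 5.3% = 1407.27
Specific component: 401 × 4.27 = 1712.27
Import duty = 1407.27 + 1712.27 = 3119.54
Buyer bears: inland to port 1039.29 + export clearance 159.18 + origin terminal 482.22 + freight 7064.26 + insurance 468.06 + destination terminal 246.24 + duty 3119.54 = 12578.79
Landed cost = invoice 17339.24 + 12578.79 = 29918.03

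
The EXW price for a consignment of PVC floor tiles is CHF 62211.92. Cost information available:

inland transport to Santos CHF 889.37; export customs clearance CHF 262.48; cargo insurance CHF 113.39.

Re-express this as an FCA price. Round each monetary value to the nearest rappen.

FCA price: CHF 63363.77

Not relevant to the conversion: insurance — on the buyer under both terms; not part of either seller's price.
From EXW to FCA, the seller additionally bears: inland to port, export clearance.
FCA price = 62211.92 + 889.37 + 262.48 = 63363.77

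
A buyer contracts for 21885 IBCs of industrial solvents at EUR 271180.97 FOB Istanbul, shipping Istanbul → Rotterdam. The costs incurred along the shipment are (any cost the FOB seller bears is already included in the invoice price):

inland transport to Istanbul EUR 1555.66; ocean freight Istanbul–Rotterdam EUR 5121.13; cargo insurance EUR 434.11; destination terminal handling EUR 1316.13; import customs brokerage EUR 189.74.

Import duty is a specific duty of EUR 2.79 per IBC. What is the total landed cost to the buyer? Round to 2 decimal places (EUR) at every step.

Total landed cost: EUR 339301.23

FOB: the seller bears costs until goods are on board at the origin port; the buyer bears freight, insurance and all costs thereafter.
Already in the invoice (seller's account under FOB): inland to port — exclude.
CIF value = FOB price + freight + insurance = 271180.97 + 5121.13 + 434.11 = 276736.21
Import duty = 21885 × 2.79 = 61059.15
Buyer bears: freight 5121.13 + insurance 434.11 + destination terminal 1316.13 + brokerage 189.74 + duty 61059.15 = 68120.26
Landed cost = invoice 271180.97 + 68120.26 = 339301.23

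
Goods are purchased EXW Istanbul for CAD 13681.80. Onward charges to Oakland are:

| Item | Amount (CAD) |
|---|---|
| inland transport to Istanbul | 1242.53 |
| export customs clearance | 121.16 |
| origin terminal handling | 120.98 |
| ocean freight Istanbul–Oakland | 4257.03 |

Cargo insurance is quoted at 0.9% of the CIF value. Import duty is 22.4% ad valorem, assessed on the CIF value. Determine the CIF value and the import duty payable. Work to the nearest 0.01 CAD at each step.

CIF value: CAD 19599.90; import duty: CAD 4390.38

Let C be the CIF value. C = EXW price + pre-shipment costs + freight + 0.9% × C
C − 0.9% × C = 13681.80 + 1242.53 + 121.16 + 120.98 + 4257.03
0.991 × C = 19423.50
C = 19423.50 / 0.991 = 19599.90
Insurance premium = 0.9% × 19599.90 = 176.40
Import duty = 19599.90 × 22.4% = 4390.38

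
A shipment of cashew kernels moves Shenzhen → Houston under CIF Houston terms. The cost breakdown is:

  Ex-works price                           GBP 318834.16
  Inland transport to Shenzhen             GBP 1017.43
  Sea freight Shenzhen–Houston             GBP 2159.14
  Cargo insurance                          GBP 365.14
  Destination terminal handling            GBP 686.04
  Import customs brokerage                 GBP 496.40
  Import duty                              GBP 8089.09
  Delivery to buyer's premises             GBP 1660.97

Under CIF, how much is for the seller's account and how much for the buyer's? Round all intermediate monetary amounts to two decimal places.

Seller: GBP 322375.87; buyer: GBP 10932.50

CIF: the seller pays costs through ocean freight and marine insurance to the destination port.
Seller's account: goods 318834.16 + inland to port 1017.43 + freight 2159.14 + insurance 365.14 = 322375.87
Buyer's account: destination terminal 686.04 + brokerage 496.40 + duty 8089.09 + delivery 1660.97 = 10932.50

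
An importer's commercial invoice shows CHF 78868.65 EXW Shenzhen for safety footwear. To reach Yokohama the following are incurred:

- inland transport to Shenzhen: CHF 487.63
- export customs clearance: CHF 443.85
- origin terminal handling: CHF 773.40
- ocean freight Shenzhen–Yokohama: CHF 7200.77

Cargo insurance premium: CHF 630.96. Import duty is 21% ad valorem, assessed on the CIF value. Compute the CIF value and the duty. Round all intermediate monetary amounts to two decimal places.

CIF value: CHF 88405.26; import duty: CHF 18565.10

CIF = EXW price + pre-shipment costs + freight + insurance
CIF = 78868.65 + 487.63 + 443.85 + 773.40 + 7200.77 + 630.96 = 88405.26
Import duty = 88405.26 × 21% = 18565.10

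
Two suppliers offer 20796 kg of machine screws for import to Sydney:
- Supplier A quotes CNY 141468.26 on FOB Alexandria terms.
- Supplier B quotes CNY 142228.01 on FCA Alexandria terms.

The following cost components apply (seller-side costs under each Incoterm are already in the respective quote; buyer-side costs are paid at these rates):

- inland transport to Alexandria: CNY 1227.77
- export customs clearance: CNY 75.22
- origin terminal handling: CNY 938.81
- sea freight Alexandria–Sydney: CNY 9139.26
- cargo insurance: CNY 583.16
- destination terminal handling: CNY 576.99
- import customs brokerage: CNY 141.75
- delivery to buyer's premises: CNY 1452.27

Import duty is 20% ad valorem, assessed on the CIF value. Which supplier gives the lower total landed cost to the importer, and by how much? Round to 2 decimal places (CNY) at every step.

Supplier A (FOB):
CIF value = FOB price + freight + insurance = 141468.26 + 9139.26 + 583.16 = 151190.68
Import duty = 151190.68 × 20% = 30238.14
Buyer bears (A): 9139.26 + 583.16 + 576.99 + 141.75 + 1452.27 = 11893.43
Landed cost (A) = invoice 141468.26 + 11893.43 + duty 30238.14 = 183599.83
Supplier B (FCA):
CIF value = FCA price + origin terminal + freight + insurance = 142228.01 + 938.81 + 9139.26 + 583.16 = 152889.24
Import duty = 152889.24 × 20% = 30577.85
Buyer bears (B): 938.81 + 9139.26 + 583.16 + 576.99 + 141.75 + 1452.27 = 12832.24
Landed cost (B) = invoice 142228.01 + 12832.24 + duty 30577.85 = 185638.10
Difference = |183599.83 − 185638.10| = 2038.27

Supplier A is cheaper by CNY 2038.27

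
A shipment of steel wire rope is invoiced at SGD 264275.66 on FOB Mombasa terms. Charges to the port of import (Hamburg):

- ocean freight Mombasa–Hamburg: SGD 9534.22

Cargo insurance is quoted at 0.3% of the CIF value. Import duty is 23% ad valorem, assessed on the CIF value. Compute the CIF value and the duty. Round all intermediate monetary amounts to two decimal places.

Let C be the CIF value. C = FOB price + freight + 0.3% × C
C − 0.3% × C = 264275.66 + 9534.22
0.997 × C = 273809.88
C = 273809.88 / 0.997 = 274633.78
Insurance premium = 0.3% × 274633.78 = 823.90
Import duty = 274633.78 × 23% = 63165.77

CIF value: SGD 274633.78; import duty: SGD 63165.77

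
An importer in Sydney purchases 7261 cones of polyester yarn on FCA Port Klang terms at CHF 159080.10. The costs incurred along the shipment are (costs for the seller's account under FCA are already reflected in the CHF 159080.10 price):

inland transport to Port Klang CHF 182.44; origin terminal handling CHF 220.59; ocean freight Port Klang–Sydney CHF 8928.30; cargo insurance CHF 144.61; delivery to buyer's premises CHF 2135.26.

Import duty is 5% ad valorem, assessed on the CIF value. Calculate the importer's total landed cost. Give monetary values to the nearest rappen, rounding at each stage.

Total landed cost: CHF 178927.54

FCA: the seller delivers export-cleared goods to the carrier; the buyer bears costs from that point.
Already in the invoice (seller's account under FCA): inland to port — exclude.
CIF value = FCA price + origin terminal + freight + insurance = 159080.10 + 220.59 + 8928.30 + 144.61 = 168373.60
Import duty = 168373.60 × 5% = 8418.68
Buyer bears: origin terminal 220.59 + freight 8928.30 + insurance 144.61 + delivery 2135.26 + duty 8418.68 = 19847.44
Landed cost = invoice 159080.10 + 19847.44 = 178927.54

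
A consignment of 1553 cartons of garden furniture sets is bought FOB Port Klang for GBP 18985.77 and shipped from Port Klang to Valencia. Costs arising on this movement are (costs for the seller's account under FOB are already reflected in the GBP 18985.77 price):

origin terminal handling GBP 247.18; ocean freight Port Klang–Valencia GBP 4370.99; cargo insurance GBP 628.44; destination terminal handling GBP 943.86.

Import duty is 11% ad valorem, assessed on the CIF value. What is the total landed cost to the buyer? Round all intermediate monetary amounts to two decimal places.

FOB: the seller bears costs until goods are on board at the origin port; the buyer bears freight, insurance and all costs thereafter.
Already in the invoice (seller's account under FOB): origin terminal — exclude.
CIF value = FOB price + freight + insurance = 18985.77 + 4370.99 + 628.44 = 23985.20
Import duty = 23985.20 × 11% = 2638.37
Buyer bears: freight 4370.99 + insurance 628.44 + destination terminal 943.86 + duty 2638.37 = 8581.66
Landed cost = invoice 18985.77 + 8581.66 = 27567.43

Total landed cost: GBP 27567.43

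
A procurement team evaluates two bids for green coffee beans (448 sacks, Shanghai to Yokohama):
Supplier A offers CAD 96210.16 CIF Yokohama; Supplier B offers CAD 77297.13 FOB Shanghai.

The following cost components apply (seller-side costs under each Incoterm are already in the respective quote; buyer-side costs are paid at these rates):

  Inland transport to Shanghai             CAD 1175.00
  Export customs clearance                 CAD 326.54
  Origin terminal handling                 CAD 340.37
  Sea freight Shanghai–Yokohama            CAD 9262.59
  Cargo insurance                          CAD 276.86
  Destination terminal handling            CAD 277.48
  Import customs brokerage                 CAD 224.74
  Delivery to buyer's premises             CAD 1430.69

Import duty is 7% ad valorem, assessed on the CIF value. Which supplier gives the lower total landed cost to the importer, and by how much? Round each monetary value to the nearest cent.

Supplier A (CIF):
The CIF price already equals the CIF value: 96210.16
Import duty = 96210.16 × 7% = 6734.71
Buyer bears (A): 277.48 + 224.74 + 1430.69 = 1932.91
Landed cost (A) = invoice 96210.16 + 1932.91 + duty 6734.71 = 104877.78
Supplier B (FOB):
CIF value = FOB price + freight + insurance = 77297.13 + 9262.59 + 276.86 = 86836.58
Import duty = 86836.58 × 7% = 6078.56
Buyer bears (B): 9262.59 + 276.86 + 277.48 + 224.74 + 1430.69 = 11472.36
Landed cost (B) = invoice 77297.13 + 11472.36 + duty 6078.56 = 94848.05
Difference = |104877.78 − 94848.05| = 10029.73

Supplier B is cheaper by CAD 10029.73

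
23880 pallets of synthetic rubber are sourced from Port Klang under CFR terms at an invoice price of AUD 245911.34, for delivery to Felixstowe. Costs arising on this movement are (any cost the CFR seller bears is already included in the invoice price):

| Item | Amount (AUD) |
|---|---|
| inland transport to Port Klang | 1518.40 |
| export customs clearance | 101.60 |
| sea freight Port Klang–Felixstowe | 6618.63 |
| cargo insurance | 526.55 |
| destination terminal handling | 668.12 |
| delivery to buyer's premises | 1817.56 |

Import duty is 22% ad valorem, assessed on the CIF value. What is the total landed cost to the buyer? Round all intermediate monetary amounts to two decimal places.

Total landed cost: AUD 303139.91

CFR: the seller pays costs through ocean freight to the destination port, but not insurance.
Already in the invoice (seller's account under CFR): inland to port, export clearance, freight — exclude.
CIF value = CFR price + insurance = 245911.34 + 526.55 = 246437.89
Import duty = 246437.89 × 22% = 54216.34
Buyer bears: insurance 526.55 + destination terminal 668.12 + delivery 1817.56 + duty 54216.34 = 57228.57
Landed cost = invoice 245911.34 + 57228.57 = 303139.91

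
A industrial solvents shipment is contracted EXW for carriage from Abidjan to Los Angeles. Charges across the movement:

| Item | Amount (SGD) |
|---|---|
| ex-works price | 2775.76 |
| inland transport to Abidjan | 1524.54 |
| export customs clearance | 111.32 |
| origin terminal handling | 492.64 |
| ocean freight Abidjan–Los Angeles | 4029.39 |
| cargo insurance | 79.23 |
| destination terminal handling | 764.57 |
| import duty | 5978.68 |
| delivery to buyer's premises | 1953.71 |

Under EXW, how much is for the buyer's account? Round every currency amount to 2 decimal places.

Buyer's account: SGD 14934.08

EXW: the seller makes goods available at their premises; the buyer bears all onward costs.
Seller's account: goods 2775.76 = 2775.76
Buyer's account: inland to port 1524.54 + export clearance 111.32 + origin terminal 492.64 + freight 4029.39 + insurance 79.23 + destination terminal 764.57 + duty 5978.68 + delivery 1953.71 = 14934.08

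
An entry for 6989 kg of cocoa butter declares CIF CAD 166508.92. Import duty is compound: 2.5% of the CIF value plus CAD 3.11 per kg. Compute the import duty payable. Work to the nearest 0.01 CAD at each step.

Import duty: CAD 25898.51

Ad valorem component: 166508.92 × 2.5% = 4162.72
Specific component: 6989 × 3.11 = 21735.79
Import duty = 4162.72 + 21735.79 = 25898.51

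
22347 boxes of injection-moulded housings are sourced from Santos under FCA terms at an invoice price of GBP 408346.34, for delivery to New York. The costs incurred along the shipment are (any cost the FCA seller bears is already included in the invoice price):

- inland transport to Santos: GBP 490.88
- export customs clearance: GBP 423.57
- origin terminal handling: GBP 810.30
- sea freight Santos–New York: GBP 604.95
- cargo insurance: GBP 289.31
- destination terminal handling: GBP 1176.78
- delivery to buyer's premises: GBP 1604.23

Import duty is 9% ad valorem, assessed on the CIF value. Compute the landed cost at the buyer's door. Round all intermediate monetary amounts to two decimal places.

Total landed cost: GBP 449736.49

FCA: the seller delivers export-cleared goods to the carrier; the buyer bears costs from that point.
Already in the invoice (seller's account under FCA): inland to port, export clearance — exclude.
CIF value = FCA price + origin terminal + freight + insurance = 408346.34 + 810.30 + 604.95 + 289.31 = 410050.90
Import duty = 410050.90 × 9% = 36904.58
Buyer bears: origin terminal 810.30 + freight 604.95 + insurance 289.31 + destination terminal 1176.78 + delivery 1604.23 + duty 36904.58 = 41390.15
Landed cost = invoice 408346.34 + 41390.15 = 449736.49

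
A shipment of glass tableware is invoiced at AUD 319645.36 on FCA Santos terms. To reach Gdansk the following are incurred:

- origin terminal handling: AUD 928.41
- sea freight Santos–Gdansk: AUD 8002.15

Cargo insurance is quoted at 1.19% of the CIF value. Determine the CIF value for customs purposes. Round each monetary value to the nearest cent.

CIF value: AUD 332533.06

Let C be the CIF value. C = FCA price + pre-shipment costs + freight + 1.19% × C
C − 1.19% × C = 319645.36 + 928.41 + 8002.15
0.9881 × C = 328575.92
C = 328575.92 / 0.9881 = 332533.06
Insurance premium = 1.19% × 332533.06 = 3957.14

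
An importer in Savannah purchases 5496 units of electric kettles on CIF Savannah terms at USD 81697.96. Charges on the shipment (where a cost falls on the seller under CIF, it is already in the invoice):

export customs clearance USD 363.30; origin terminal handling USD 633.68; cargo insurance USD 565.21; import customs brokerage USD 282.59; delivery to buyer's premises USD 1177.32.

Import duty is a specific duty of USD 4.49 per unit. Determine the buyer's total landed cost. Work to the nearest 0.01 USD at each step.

CIF: the seller pays costs through ocean freight and marine insurance to the destination port.
Already in the invoice (seller's account under CIF): export clearance, origin terminal, insurance — exclude.
The CIF price already equals the CIF value: 81697.96
Import duty = 5496 × 4.49 = 24677.04
Buyer bears: brokerage 282.59 + delivery 1177.32 + duty 24677.04 = 26136.95
Landed cost = invoice 81697.96 + 26136.95 = 107834.91

Total landed cost: USD 107834.91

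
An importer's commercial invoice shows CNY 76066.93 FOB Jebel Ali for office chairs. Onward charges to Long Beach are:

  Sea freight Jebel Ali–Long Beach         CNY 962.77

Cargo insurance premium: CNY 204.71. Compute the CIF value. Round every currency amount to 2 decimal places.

CIF value: CNY 77234.41

CIF = FOB price + freight + insurance
CIF = 76066.93 + 962.77 + 204.71 = 77234.41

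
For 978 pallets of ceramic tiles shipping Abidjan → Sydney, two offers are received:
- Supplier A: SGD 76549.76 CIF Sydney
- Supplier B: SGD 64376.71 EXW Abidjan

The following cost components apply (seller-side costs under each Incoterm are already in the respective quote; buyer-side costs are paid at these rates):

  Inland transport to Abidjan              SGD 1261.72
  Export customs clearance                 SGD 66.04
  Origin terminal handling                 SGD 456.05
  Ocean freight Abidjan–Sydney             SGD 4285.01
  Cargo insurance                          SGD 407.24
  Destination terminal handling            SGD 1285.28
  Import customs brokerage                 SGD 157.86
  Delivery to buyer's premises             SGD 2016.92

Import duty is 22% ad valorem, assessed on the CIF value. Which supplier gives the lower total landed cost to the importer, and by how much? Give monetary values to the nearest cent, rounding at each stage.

Supplier A (CIF):
The CIF price already equals the CIF value: 76549.76
Import duty = 76549.76 × 22% = 16840.95
Buyer bears (A): 1285.28 + 157.86 + 2016.92 = 3460.06
Landed cost (A) = invoice 76549.76 + 3460.06 + duty 16840.95 = 96850.77
Supplier B (EXW):
CIF value = EXW price + inland to port + export clearance + origin terminal + freight + insurance = 64376.71 + 1261.72 + 66.04 + 456.05 + 4285.01 + 407.24 = 70852.77
Import duty = 70852.77 × 22% = 15587.61
Buyer bears (B): 1261.72 + 66.04 + 456.05 + 4285.01 + 407.24 + 1285.28 + 157.86 + 2016.92 = 9936.12
Landed cost (B) = invoice 64376.71 + 9936.12 + duty 15587.61 = 89900.44
Difference = |96850.77 − 89900.44| = 6950.33

Supplier B is cheaper by SGD 6950.33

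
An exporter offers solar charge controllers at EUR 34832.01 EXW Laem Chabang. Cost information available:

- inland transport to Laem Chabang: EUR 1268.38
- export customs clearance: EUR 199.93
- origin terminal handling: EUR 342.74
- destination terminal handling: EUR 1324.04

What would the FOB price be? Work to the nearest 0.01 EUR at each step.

Not relevant to the conversion: destination terminal — on the buyer under both terms; not part of either seller's price.
From EXW to FOB, the seller additionally bears: inland to port, export clearance, origin terminal.
FOB price = 34832.01 + 1268.38 + 199.93 + 342.74 = 36643.06

FOB price: EUR 36643.06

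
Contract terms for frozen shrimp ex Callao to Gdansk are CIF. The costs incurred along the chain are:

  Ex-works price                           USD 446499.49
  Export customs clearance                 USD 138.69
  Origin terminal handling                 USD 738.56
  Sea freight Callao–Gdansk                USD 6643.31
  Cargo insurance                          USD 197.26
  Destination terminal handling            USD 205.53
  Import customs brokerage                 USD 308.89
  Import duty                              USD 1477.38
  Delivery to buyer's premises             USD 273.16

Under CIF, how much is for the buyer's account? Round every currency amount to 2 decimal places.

Buyer's account: USD 2264.96

CIF: the seller pays costs through ocean freight and marine insurance to the destination port.
Seller's account: goods 446499.49 + export clearance 138.69 + origin terminal 738.56 + freight 6643.31 + insurance 197.26 = 454217.31
Buyer's account: destination terminal 205.53 + brokerage 308.89 + duty 1477.38 + delivery 273.16 = 2264.96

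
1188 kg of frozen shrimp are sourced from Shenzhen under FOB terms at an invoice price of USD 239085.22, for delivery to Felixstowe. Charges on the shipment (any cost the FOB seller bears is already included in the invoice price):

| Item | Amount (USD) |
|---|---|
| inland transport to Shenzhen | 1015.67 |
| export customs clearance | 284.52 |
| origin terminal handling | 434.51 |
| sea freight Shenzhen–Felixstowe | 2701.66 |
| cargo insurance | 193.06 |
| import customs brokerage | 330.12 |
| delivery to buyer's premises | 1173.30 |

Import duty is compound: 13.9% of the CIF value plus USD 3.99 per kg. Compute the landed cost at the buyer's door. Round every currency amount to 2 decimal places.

FOB: the seller bears costs until goods are on board at the origin port; the buyer bears freight, insurance and all costs thereafter.
Already in the invoice (seller's account under FOB): inland to port, export clearance, origin terminal — exclude.
CIF value = FOB price + freight + insurance = 239085.22 + 2701.66 + 193.06 = 241979.94
Ad valorem component: 241979.94 × 13.9% = 33635.21
Specific component: 1188 × 3.99 = 4740.12
Import duty = 33635.21 + 4740.12 = 38375.33
Buyer bears: freight 2701.66 + insurance 193.06 + brokerage 330.12 + delivery 1173.30 + duty 38375.33 = 42773.47
Landed cost = invoice 239085.22 + 42773.47 = 281858.69

Total landed cost: USD 281858.69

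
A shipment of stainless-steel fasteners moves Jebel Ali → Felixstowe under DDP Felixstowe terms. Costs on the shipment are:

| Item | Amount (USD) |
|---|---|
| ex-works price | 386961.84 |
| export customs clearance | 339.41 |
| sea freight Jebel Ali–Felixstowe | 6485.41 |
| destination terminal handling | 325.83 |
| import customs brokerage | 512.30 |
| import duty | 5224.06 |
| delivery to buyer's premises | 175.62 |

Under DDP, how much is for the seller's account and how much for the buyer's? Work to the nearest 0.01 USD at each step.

Seller: USD 400024.47; buyer: USD 0.00

DDP: the seller bears all costs including import duty.
Seller's account: goods 386961.84 + export clearance 339.41 + freight 6485.41 + destination terminal 325.83 + brokerage 512.30 + duty 5224.06 + delivery 175.62 = 400024.47
Buyer's account: 0.00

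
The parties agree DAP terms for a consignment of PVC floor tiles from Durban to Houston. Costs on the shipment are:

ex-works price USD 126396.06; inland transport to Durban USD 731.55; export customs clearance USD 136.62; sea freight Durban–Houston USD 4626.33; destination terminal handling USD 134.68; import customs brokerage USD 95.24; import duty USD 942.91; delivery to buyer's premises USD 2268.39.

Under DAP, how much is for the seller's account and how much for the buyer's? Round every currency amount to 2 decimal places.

DAP: the seller bears all costs to the named destination except import duty and clearance.
Seller's account: goods 126396.06 + inland to port 731.55 + export clearance 136.62 + freight 4626.33 + destination terminal 134.68 + delivery 2268.39 = 134293.63
Buyer's account: brokerage 95.24 + duty 942.91 = 1038.15

Seller: USD 134293.63; buyer: USD 1038.15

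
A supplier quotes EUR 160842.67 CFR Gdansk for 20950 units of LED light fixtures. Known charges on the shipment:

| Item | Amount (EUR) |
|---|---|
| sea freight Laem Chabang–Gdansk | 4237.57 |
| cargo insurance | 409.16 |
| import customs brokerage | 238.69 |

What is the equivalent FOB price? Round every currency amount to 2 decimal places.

Not relevant to the conversion: brokerage, insurance — on the buyer under both terms; not part of either seller's price.
From CFR to FOB, the seller no longer bears: freight.
FOB price = 160842.67 − 4237.57 = 156605.10

FOB price: EUR 156605.10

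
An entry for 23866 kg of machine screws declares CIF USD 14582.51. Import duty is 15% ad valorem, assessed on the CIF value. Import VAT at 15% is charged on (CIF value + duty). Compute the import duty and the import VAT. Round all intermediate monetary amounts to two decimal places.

Import duty = 14582.51 × 15% = 2187.38
VAT base = CIF + duty = 14582.51 + 2187.38 = 16769.89
Import VAT = 16769.89 × 15% = 2515.48

Import duty: USD 2187.38; import VAT: USD 2515.48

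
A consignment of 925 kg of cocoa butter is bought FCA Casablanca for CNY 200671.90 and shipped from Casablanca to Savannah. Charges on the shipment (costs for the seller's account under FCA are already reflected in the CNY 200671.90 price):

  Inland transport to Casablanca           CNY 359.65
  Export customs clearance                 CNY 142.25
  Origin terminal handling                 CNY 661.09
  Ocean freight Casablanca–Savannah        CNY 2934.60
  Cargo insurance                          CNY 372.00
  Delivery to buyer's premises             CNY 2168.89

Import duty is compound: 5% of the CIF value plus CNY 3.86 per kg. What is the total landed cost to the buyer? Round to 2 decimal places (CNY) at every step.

Total landed cost: CNY 220610.96

FCA: the seller delivers export-cleared goods to the carrier; the buyer bears costs from that point.
Already in the invoice (seller's account under FCA): inland to port, export clearance — exclude.
CIF value = FCA price + origin terminal + freight + insurance = 200671.90 + 661.09 + 2934.60 + 372.00 = 204639.59
Ad valorem component: 204639.59 × 5% = 10231.98
Specific component: 925 × 3.86 = 3570.50
Import duty = 10231.98 + 3570.50 = 13802.48
Buyer bears: origin terminal 661.09 + freight 2934.60 + insurance 372.00 + delivery 2168.89 + duty 13802.48 = 19939.06
Landed cost = invoice 200671.90 + 19939.06 = 220610.96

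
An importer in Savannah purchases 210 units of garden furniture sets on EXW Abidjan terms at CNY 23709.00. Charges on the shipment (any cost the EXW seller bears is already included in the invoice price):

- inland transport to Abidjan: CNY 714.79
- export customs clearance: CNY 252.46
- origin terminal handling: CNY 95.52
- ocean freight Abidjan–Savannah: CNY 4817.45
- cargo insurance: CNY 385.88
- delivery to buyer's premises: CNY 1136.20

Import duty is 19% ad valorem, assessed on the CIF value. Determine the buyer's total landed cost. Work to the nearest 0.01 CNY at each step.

EXW: the seller makes goods available at their premises; the buyer bears all onward costs.
CIF value = EXW price + inland to port + export clearance + origin terminal + freight + insurance = 23709.00 + 714.79 + 252.46 + 95.52 + 4817.45 + 385.88 = 29975.10
Import duty = 29975.10 × 19% = 5695.27
Buyer bears: inland to port 714.79 + export clearance 252.46 + origin terminal 95.52 + freight 4817.45 + insurance 385.88 + delivery 1136.20 + duty 5695.27 = 13097.57
Landed cost = invoice 23709.00 + 13097.57 = 36806.57

Total landed cost: CNY 36806.57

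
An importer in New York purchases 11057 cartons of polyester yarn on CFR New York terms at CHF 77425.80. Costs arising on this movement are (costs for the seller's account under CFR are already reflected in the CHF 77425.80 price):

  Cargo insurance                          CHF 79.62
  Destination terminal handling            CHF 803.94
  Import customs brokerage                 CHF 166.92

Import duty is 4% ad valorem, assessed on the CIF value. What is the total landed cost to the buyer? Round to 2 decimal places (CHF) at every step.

CFR: the seller pays costs through ocean freight to the destination port, but not insurance.
CIF value = CFR price + insurance = 77425.80 + 79.62 = 77505.42
Import duty = 77505.42 × 4% = 3100.22
Buyer bears: insurance 79.62 + destination terminal 803.94 + brokerage 166.92 + duty 3100.22 = 4150.70
Landed cost = invoice 77425.80 + 4150.70 = 81576.50

Total landed cost: CHF 81576.50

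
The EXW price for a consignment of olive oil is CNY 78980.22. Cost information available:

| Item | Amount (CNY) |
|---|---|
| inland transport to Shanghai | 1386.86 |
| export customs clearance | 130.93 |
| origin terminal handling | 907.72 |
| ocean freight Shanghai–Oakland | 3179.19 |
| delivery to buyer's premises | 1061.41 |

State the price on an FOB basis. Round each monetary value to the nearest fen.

FOB price: CNY 81405.73

Not relevant to the conversion: delivery, freight — on the buyer under both terms; not part of either seller's price.
From EXW to FOB, the seller additionally bears: inland to port, export clearance, origin terminal.
FOB price = 78980.22 + 1386.86 + 130.93 + 907.72 = 81405.73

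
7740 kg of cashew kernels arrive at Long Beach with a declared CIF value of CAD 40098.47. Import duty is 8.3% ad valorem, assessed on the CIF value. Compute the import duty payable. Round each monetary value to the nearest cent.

Import duty = 40098.47 × 8.3% = 3328.17

Import duty: CAD 3328.17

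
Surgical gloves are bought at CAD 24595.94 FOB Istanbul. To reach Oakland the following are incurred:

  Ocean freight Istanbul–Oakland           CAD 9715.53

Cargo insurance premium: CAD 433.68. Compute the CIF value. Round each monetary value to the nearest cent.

CIF value: CAD 34745.15

CIF = FOB price + freight + insurance
CIF = 24595.94 + 9715.53 + 433.68 = 34745.15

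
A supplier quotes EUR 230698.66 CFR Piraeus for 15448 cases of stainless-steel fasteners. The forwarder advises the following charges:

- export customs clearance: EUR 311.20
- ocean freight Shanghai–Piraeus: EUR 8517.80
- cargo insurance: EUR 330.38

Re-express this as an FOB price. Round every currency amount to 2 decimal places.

FOB price: EUR 222180.86

Not relevant to the conversion: export clearance — on the seller under both CFR and FOB; already in the CFR price and stays in the FOB price. insurance — on the buyer under both terms; not part of either seller's price.
From CFR to FOB, the seller no longer bears: freight.
FOB price = 230698.66 − 8517.80 = 222180.86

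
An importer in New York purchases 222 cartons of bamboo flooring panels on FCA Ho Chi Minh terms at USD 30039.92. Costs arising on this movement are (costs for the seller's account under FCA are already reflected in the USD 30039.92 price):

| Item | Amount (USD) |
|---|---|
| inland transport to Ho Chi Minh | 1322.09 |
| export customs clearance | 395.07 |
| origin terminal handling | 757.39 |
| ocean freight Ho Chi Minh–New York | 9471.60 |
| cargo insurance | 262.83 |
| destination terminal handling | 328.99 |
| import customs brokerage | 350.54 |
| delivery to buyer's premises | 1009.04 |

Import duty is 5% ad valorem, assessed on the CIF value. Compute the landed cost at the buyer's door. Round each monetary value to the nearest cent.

FCA: the seller delivers export-cleared goods to the carrier; the buyer bears costs from that point.
Already in the invoice (seller's account under FCA): inland to port, export clearance — exclude.
CIF value = FCA price + origin terminal + freight + insurance = 30039.92 + 757.39 + 9471.60 + 262.83 = 40531.74
Import duty = 40531.74 × 5% = 2026.59
Buyer bears: origin terminal 757.39 + freight 9471.60 + insurance 262.83 + destination terminal 328.99 + brokerage 350.54 + delivery 1009.04 + duty 2026.59 = 14206.98
Landed cost = invoice 30039.92 + 14206.98 = 44246.90

Total landed cost: USD 44246.90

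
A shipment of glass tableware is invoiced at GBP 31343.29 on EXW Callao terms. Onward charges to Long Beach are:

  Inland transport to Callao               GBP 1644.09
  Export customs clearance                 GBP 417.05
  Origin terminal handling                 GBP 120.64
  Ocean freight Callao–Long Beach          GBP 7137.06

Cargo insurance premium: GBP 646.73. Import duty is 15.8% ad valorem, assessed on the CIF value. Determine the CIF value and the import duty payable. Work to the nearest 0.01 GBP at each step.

CIF = EXW price + pre-shipment costs + freight + insurance
CIF = 31343.29 + 1644.09 + 417.05 + 120.64 + 7137.06 + 646.73 = 41308.86
Import duty = 41308.86 × 15.8% = 6526.80

CIF value: GBP 41308.86; import duty: GBP 6526.80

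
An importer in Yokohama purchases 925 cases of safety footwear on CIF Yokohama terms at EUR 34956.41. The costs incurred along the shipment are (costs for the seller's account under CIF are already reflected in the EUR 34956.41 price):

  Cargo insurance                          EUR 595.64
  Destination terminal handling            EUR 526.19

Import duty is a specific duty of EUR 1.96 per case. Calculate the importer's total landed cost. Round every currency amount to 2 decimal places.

CIF: the seller pays costs through ocean freight and marine insurance to the destination port.
Already in the invoice (seller's account under CIF): insurance — exclude.
The CIF price already equals the CIF value: 34956.41
Import duty = 925 × 1.96 = 1813.00
Buyer bears: destination terminal 526.19 + duty 1813.00 = 2339.19
Landed cost = invoice 34956.41 + 2339.19 = 37295.60

Total landed cost: EUR 37295.60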